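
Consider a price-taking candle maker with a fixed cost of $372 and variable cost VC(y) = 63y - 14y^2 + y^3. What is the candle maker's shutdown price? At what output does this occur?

$14 per unit, at y = 7

The shutdown price is the minimum of AVC. VC = 63y - 14y^2 + y^3, so AVC = 63 - 14y + y^2.
At the minimum of AVC, MC = AVC. MC = 63 - 28y + 3y^2; setting MC = AVC gives 2y^2 - 14y = 0, so y = 7. min AVC = 14.
So the shutdown price is $14.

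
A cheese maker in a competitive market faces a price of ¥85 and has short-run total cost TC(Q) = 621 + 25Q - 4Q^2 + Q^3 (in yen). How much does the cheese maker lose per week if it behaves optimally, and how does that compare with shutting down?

Profit = -¥333 at Q = 6

AVC = 25 - 4Q + Q^2 has its minimum ¥21 at Q = 2; price ¥85 clears that bar, so the firm operates.
With MC = 25 - 8Q + 3Q^2, P = MC on the upward-sloping part at Q* = 6.
TR = 85·6 = 510. TC = 621 + 222 = 843. Profit = 510 − 843 = -¥333.
Shutting down would mean losing the fixed cost of ¥621, so operating at a loss of ¥333 is better by ¥288.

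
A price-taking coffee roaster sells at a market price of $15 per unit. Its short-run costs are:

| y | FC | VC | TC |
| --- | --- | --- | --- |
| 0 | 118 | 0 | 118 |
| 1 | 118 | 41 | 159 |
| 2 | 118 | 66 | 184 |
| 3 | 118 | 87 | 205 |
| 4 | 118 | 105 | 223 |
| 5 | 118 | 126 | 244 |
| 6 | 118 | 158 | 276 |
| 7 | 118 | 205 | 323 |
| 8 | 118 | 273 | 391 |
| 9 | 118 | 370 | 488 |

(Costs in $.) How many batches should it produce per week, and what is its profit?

y = 0 (shut down); profit = -$118

Compute π = P·y − TC at each output: y=0: -118; y=1: -144; y=2: -154; y=3: -160; y=4: -163; y=5: -169; y=6: -186; y=7: -218; y=8: -271; y=9: -353.
Profit is highest at y = 0. Equivalently, the lowest AVC in the table is 126/5 ≈ $25.20 at y = 5, and P = $15 falls below it — price never covers variable cost, so the firm shuts down and loses only its fixed cost.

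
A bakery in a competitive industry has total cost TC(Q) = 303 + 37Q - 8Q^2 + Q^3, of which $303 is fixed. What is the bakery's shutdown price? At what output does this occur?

The firm shuts down when price falls below the minimum of average variable cost. AVC = VC/Q = 37 - 8Q + Q^2.
At the minimum of AVC, MC = AVC. MC = 37 - 16Q + 3Q^2; setting MC = AVC gives 2Q^2 - 8Q = 0, so Q = 4. min AVC = 21.
So the shutdown price is $21.

$21 per unit, at Q = 4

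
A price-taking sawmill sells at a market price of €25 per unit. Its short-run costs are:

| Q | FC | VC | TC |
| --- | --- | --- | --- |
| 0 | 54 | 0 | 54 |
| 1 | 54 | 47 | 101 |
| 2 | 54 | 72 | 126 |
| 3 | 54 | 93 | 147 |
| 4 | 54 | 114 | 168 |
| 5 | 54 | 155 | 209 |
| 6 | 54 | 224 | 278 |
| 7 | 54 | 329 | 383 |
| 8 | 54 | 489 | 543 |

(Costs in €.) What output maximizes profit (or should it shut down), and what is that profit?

Tabulate TR − TC: Q=0: -54; Q=1: -76; Q=2: -76; Q=3: -72; Q=4: -68; Q=5: -84; Q=6: -128; Q=7: -208; Q=8: -343.
Profit is highest at Q = 0. Equivalently, the lowest AVC in the table is 114/4 ≈ €28.50 at Q = 4, and P = €25 falls below it — price never covers variable cost, so the firm shuts down and loses only its fixed cost.

Q = 0 (shut down); profit = -€54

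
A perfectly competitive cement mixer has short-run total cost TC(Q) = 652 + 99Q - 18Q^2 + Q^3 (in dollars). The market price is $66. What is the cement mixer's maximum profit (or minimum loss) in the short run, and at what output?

AVC = 99 - 18Q + Q^2 has its minimum $18 at Q = 9; price $66 clears that bar, so the firm operates.
With MC = 99 - 36Q + 3Q^2, P = MC on the upward-sloping part at Q* = 11.
TR = 66·11 = 726. TC = 652 + 242 = 894. Profit = 726 − 894 = -$168.
By producing, the firm covers all variable cost plus $484 of fixed cost; shutting down would lose the full $652.

Profit = -$168 at Q = 11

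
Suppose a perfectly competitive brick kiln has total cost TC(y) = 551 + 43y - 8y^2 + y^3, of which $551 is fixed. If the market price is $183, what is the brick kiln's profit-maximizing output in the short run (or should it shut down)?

Produce at y = 10

Variable cost is VC = 43y - 8y^2 + y^3, so AVC = VC/y = 43 - 8y + y^2 and MC = dTC/dy = 43 - 16y + 3y^2.
The AVC parabola has its vertex at y = 8/2 = 4, where AVC = 43 - 8·4 + 4^2 = $27.
P = $183 exceeds min AVC = $27, so the firm stays open.
Solving P = MC: -140 - 16y + 3y^2 = 0 ⇒ y = -14/3 or 10. On the upward-sloping branch, y* = 10.
Check: AVC at y = 10 is $63 ≤ P, so revenue covers variable cost.
Profit = P·y − TC = 183·10 − 1181 = $649.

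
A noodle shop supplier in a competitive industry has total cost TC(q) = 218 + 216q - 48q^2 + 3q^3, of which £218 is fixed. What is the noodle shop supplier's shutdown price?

£24 per unit

The firm shuts down when price falls below the minimum of average variable cost. AVC = VC/q = 216 - 48q + 3q^2.
dAVC/dq = -48 + 6q = 0 gives q = 8. min AVC = 216 - 48·8 + 3·8^2 = 24.
The firm shuts down for any P below £24.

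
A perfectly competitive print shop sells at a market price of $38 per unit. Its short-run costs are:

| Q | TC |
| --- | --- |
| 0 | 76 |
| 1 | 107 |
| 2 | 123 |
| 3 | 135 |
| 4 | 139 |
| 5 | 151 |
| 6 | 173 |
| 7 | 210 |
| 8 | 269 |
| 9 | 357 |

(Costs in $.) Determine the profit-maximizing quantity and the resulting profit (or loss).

Q = 7; profit = $56

Tabulate TR − TC: Q=0: -76; Q=1: -69; Q=2: -47; Q=3: -21; Q=4: 13; Q=5: 39; Q=6: 55; Q=7: 56; Q=8: 35; Q=9: -15.
Profit is maximized at Q = 7. AVC there is 134/7 = $19.14 ≤ P, so producing beats shutting down (which would give -$76).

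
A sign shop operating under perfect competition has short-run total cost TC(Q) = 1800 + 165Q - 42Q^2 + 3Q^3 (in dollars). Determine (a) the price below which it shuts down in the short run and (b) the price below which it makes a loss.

Shutdown price = $18; break-even price = $225

Shutdown price = min AVC. AVC = 165 - 42Q + 3Q^2, with vertex at Q = 7 and minimum $18.
ATC = 1800/Q + 165 - 42Q + 3Q^2. Setting dATC/dQ = −1800/Q^2 − 42 + 6Q = 0 gives Q = 10 (since 6·10^3 − 42·10^2 = 1800).
min ATC = 1800/10 + 165 − 42·10 + 3·10^2 = $225. That is the break-even price.
Between these two prices the firm operates at a loss; above $225 it earns a profit.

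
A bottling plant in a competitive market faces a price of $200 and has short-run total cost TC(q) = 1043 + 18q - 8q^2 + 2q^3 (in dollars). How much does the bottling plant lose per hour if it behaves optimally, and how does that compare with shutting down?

AVC = 18 - 8q + 2q^2; min AVC = $10 at q = 2. Since P = $200 ≥ min AVC, the firm produces.
MC = 18 - 16q + 6q^2. Setting P = MC and taking the root on the rising branch gives q* = 7.
TR = 200·7 = 1400. TC = 1043 + 420 = 1463. Profit = 1400 − 1463 = -$63.
By producing, the firm covers all variable cost plus $980 of fixed cost; shutting down would lose the full $1043.

Profit = -$63 at q = 7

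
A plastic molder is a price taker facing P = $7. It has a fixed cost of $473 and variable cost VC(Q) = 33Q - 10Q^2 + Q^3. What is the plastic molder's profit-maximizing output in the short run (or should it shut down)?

Shut down

Strip out fixed cost: VC = 33Q - 10Q^2 + Q^3. Then AVC = 33 - 10Q + Q^2 and MC = 33 - 20Q + 3Q^2.
AVC is minimized where dAVC/dQ = -10 + 2Q = 0, at Q = 5; min AVC = 33 - 10·5 + 5^2 = $8.
With P < min AVC ($7 < $8), every unit sold adds to the loss.
The firm minimizes its loss by shutting down and losing only its fixed cost of $473.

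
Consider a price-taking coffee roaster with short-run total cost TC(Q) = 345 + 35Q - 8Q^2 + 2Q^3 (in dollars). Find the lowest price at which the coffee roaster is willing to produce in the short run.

$27 per unit

Short-run supply begins at min AVC. From VC = 35Q - 8Q^2 + 2Q^3, AVC = 35 - 8Q + 2Q^2.
dAVC/dQ = -8 + 4Q = 0 gives Q = 2. min AVC = 35 - 8·2 + 2·2^2 = 27.
So the shutdown price is $27.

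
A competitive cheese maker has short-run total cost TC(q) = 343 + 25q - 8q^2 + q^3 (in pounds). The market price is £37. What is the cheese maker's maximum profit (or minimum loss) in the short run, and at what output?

AVC = 25 - 8q + q^2 has its minimum £9 at q = 4; price £37 clears that bar, so the firm operates.
With MC = 25 - 16q + 3q^2, P = MC on the upward-sloping part at q* = 6.
TR = 37·6 = 222. TC = 343 + 78 = 421. Profit = 222 − 421 = -£199.
That loss of £199 beats the £343 the firm would lose by shutting down; producing recovers £144 of fixed cost.

Profit = -£199 at q = 6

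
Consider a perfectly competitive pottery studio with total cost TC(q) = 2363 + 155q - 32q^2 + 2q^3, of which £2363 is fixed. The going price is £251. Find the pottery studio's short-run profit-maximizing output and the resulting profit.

AVC = 155 - 32q + 2q^2; min AVC = £27 at q = 8. Since P = £251 ≥ min AVC, the firm produces.
MC = 155 - 64q + 6q^2. Setting P = MC and taking the root on the rising branch gives q* = 12.
TR = 251·12 = 3012. TC = 2363 + 708 = 3071. Profit = 3012 − 3071 = -£59.
That loss of £59 beats the £2363 the firm would lose by shutting down; producing recovers £2304 of fixed cost.

Profit = -£59 at q = 12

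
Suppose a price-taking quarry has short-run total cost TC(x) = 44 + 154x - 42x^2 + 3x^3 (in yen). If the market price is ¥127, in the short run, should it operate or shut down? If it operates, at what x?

From TC, MC = TC'(x) = 154 - 84x + 9x^2 and AVC = VC/x = 154 - 42x + 3x^2.
AVC hits its minimum where MC = AVC, at x = 7, giving min AVC = 154 - 42·7 + 3·7^2 = ¥7.
P = ¥127 exceeds min AVC = ¥7, so the firm stays open.
P = MC gives 27 - 84x + 9x^2 = 0, with roots 1/3 and 9. Take the larger (rising MC): x* = 9.
Check: AVC at x = 9 is ¥19 ≤ P, so revenue covers variable cost.
Profit = P·x − TC = 127·9 − 215 = ¥928.

Produce at x = 9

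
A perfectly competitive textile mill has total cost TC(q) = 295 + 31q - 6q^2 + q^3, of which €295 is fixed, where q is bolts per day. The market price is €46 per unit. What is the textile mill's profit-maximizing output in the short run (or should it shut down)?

Variable cost is VC = 31q - 6q^2 + q^3, so AVC = VC/q = 31 - 6q + q^2 and MC = dTC/dq = 31 - 12q + 3q^2.
AVC is minimized where dAVC/dq = -6 + 2q = 0, at q = 3; min AVC = 31 - 6·3 + 3^2 = €22.
P = €46 exceeds min AVC = €22, so the firm stays open.
Solving P = MC: -15 - 12q + 3q^2 = 0 ⇒ q = -1 or 5. On the upward-sloping branch, q* = 5.
Check: AVC at q = 5 is €26 ≤ P, so revenue covers variable cost.
Profit = P·q − TC = 46·5 − 425 = -€195, a loss, but smaller than the €295 fixed cost the firm would lose by shutting down.

Produce at q = 5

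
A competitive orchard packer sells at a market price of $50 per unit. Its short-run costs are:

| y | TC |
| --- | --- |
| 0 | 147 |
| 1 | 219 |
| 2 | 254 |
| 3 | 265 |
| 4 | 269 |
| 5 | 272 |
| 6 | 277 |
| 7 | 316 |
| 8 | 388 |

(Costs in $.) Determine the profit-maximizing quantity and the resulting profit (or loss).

y = 7; profit = $34

Compute π = P·y − TC at each output: y=0: -147; y=1: -169; y=2: -154; y=3: -115; y=4: -69; y=5: -22; y=6: 23; y=7: 34; y=8: 12.
Profit is maximized at y = 7. AVC there is 169/7 = $24.14 ≤ P, so producing beats shutting down (which would give -$147).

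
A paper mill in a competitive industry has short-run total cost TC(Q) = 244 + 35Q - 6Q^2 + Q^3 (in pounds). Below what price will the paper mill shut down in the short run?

Short-run supply begins at min AVC. From VC = 35Q - 6Q^2 + Q^3, AVC = 35 - 6Q + Q^2.
At the minimum of AVC, MC = AVC. MC = 35 - 12Q + 3Q^2; setting MC = AVC gives 2Q^2 - 6Q = 0, so Q = 3. min AVC = 26.
For P < £26 the firm produces nothing.

£26 per unit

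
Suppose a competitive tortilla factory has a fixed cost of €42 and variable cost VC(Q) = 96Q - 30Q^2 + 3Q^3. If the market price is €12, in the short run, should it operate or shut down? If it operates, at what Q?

Shut down

From TC, MC = TC'(Q) = 96 - 60Q + 9Q^2 and AVC = VC/Q = 96 - 30Q + 3Q^2.
AVC is minimized where dAVC/dQ = -30 + 6Q = 0, at Q = 5; min AVC = 96 - 30·5 + 3·5^2 = €21.
P = €12 lies below min AVC = €21; no output level covers variable cost.
Shutting down limits the loss to fixed cost, €42.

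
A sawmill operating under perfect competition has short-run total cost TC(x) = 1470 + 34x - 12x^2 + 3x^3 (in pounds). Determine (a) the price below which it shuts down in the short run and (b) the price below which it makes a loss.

Shutdown price = £22; break-even price = £307

AVC = 34 - 12x + 3x^2; minimized at x = 2, giving min AVC = £22. That is the shutdown price.
ATC = 1470/x + 34 - 12x + 3x^2. Setting dATC/dx = −1470/x^2 − 12 + 6x = 0 gives x = 7 (since 6·7^3 − 12·7^2 = 1470).
min ATC = 1470/7 + 34 − 12·7 + 3·7^2 = £307. That is the break-even price.
Between these two prices the firm operates at a loss; above £307 it earns a profit.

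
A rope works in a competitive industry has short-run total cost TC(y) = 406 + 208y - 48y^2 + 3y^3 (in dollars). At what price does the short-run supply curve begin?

$16 per unit

The firm shuts down when price falls below the minimum of average variable cost. AVC = VC/y = 208 - 48y + 3y^2.
dAVC/dy = -48 + 6y = 0 gives y = 8. min AVC = 208 - 48·8 + 3·8^2 = 16.
The firm shuts down for any P below $16.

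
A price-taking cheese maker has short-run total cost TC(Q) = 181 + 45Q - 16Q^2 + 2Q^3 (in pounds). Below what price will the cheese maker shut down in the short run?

£13 per unit

The shutdown price is the minimum of AVC. VC = 45Q - 16Q^2 + 2Q^3, so AVC = 45 - 16Q + 2Q^2.
At the minimum of AVC, MC = AVC. MC = 45 - 32Q + 6Q^2; setting MC = AVC gives 4Q^2 - 16Q = 0, so Q = 4. min AVC = 13.
The firm shuts down for any P below £13.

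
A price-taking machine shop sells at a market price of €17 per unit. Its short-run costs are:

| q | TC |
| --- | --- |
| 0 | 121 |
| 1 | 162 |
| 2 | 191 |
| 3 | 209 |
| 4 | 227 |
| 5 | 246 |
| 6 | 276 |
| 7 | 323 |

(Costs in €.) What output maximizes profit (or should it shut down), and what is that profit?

Profit at each row (π = 17q − TC): q=0: -121; q=1: -145; q=2: -157; q=3: -158; q=4: -159; q=5: -161; q=6: -174; q=7: -204.
Profit is highest at q = 0. Equivalently, the lowest AVC in the table is 125/5 ≈ €25 at q = 5, and P = €17 falls below it — price never covers variable cost, so the firm shuts down and loses only its fixed cost.

q = 0 (shut down); profit = -€121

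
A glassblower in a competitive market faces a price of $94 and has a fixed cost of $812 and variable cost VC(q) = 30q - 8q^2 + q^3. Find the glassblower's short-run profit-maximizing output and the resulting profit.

AVC = 30 - 8q + q^2 has its minimum $14 at q = 4; price $94 clears that bar, so the firm operates.
With MC = 30 - 16q + 3q^2, P = MC on the upward-sloping part at q* = 8.
TR = 94·8 = 752. TC = 812 + 240 = 1052. Profit = 752 − 1052 = -$300.
That loss of $300 beats the $812 the firm would lose by shutting down; producing recovers $512 of fixed cost.

Profit = -$300 at q = 8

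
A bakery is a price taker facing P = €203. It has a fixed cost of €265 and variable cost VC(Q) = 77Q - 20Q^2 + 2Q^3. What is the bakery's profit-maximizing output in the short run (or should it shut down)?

Variable cost is VC = 77Q - 20Q^2 + 2Q^3, so AVC = VC/Q = 77 - 20Q + 2Q^2 and MC = dTC/dQ = 77 - 40Q + 6Q^2.
AVC is minimized where dAVC/dQ = -20 + 4Q = 0, at Q = 5; min AVC = 77 - 20·5 + 2·5^2 = €27.
Since P = €203 ≥ min AVC = €27, price covers variable cost and the firm should produce.
Solving P = MC: -126 - 40Q + 6Q^2 = 0 ⇒ Q = -7/3 or 9. On the upward-sloping branch, Q* = 9.
Check: AVC at Q = 9 is €59 ≤ P, so revenue covers variable cost.
Profit = P·Q − TC = 203·9 − 796 = €1031.

Produce at Q = 9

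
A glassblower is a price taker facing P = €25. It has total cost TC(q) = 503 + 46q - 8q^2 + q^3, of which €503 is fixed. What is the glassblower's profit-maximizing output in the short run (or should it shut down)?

Strip out fixed cost: VC = 46q - 8q^2 + q^3. Then AVC = 46 - 8q + q^2 and MC = 46 - 16q + 3q^2.
AVC hits its minimum where MC = AVC, at q = 4, giving min AVC = 46 - 8·4 + 4^2 = €30.
P = €25 lies below min AVC = €30; no output level covers variable cost.
Best response: produce nothing and absorb the €503 fixed cost.

Shut down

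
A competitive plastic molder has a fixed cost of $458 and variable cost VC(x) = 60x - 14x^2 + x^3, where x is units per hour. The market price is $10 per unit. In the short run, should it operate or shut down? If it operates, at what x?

Shut down

From TC, MC = TC'(x) = 60 - 28x + 3x^2 and AVC = VC/x = 60 - 14x + x^2.
AVC is minimized where dAVC/dx = -14 + 2x = 0, at x = 7; min AVC = 60 - 14·7 + 7^2 = $11.
P = $10 lies below min AVC = $11; no output level covers variable cost.
Shutting down limits the loss to fixed cost, $458.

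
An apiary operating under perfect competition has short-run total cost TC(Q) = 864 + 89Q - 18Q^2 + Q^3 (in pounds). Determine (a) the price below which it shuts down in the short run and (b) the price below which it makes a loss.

Shutdown price = £8; break-even price = £89

AVC = 89 - 18Q + Q^2; minimized at Q = 9, giving min AVC = £8. That is the shutdown price.
ATC = 864/Q + 89 - 18Q + Q^2. Setting dATC/dQ = −864/Q^2 − 18 + 2Q = 0 gives Q = 12 (since 2·12^3 − 18·12^2 = 864).
min ATC = 864/12 + 89 − 18·12 + 12^2 = £89. That is the break-even price.
For £8 ≤ P < £89 the firm produces at a loss; below £8 it shuts down.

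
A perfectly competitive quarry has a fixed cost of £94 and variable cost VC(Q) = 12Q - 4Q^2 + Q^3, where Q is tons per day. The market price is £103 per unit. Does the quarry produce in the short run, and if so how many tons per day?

Strip out fixed cost: VC = 12Q - 4Q^2 + Q^3. Then AVC = 12 - 4Q + Q^2 and MC = 12 - 8Q + 3Q^2.
The AVC parabola has its vertex at Q = 4/2 = 2, where AVC = 12 - 4·2 + 2^2 = £8.
Since P = £103 ≥ min AVC = £8, price covers variable cost and the firm should produce.
Set P = MC: 103 = 12 - 8Q + 3Q^2 → -91 - 8Q + 3Q^2 = 0. The roots are Q = -13/3 and Q = 7; the profit-maximizing output is on the rising part of MC, so Q* = 7.
Check: AVC at Q = 7 is £33 ≤ P, so revenue covers variable cost.
Profit = P·Q − TC = 103·7 − 325 = £396.

Produce at Q = 7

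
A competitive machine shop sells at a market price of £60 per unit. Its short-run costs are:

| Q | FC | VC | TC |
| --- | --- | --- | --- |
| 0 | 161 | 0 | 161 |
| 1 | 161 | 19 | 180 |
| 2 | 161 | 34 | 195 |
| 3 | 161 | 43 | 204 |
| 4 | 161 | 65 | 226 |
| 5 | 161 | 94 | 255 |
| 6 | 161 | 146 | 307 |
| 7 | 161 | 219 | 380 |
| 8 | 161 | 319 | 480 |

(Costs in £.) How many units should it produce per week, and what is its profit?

Q = 6; profit = £53

Compute π = P·Q − TC at each output: Q=0: -161; Q=1: -120; Q=2: -75; Q=3: -24; Q=4: 14; Q=5: 45; Q=6: 53; Q=7: 40; Q=8: 0.
Profit is maximized at Q = 6. AVC there is 146/6 = £24.33 ≤ P, so producing beats shutting down (which would give -£161).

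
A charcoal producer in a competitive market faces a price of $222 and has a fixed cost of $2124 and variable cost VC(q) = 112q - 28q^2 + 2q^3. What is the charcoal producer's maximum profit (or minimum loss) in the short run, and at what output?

AVC = 112 - 28q + 2q^2 has its minimum $14 at q = 7; price $222 clears that bar, so the firm operates.
With MC = 112 - 56q + 6q^2, P = MC on the upward-sloping part at q* = 11.
TR = 222·11 = 2442. TC = 2124 + 506 = 2630. Profit = 2442 − 2630 = -$188.
That loss of $188 beats the $2124 the firm would lose by shutting down; producing recovers $1936 of fixed cost.

Profit = -$188 at q = 11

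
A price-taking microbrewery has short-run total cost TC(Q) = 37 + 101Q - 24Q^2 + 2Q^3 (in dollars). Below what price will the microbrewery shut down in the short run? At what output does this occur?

Short-run supply begins at min AVC. From VC = 101Q - 24Q^2 + 2Q^3, AVC = 101 - 24Q + 2Q^2.
At the minimum of AVC, MC = AVC. MC = 101 - 48Q + 6Q^2; setting MC = AVC gives 4Q^2 - 24Q = 0, so Q = 6. min AVC = 29.
The firm shuts down for any P below $29.

$29 per unit, at Q = 6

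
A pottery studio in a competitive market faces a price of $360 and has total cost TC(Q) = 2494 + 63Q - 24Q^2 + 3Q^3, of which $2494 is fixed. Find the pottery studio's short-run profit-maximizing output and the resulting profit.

Profit = -$64 at Q = 9

AVC = 63 - 24Q + 3Q^2; min AVC = $15 at Q = 4. Since P = $360 ≥ min AVC, the firm produces.
MC = 63 - 48Q + 9Q^2. Setting P = MC and taking the root on the rising branch gives Q* = 9.
TR = 360·9 = 3240. TC = 2494 + 810 = 3304. Profit = 3240 − 3304 = -$64.
By producing, the firm covers all variable cost plus $2430 of fixed cost; shutting down would lose the full $2494.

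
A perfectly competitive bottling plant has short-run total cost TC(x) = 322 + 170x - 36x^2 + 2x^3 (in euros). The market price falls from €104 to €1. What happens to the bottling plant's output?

MC = 170 - 72x + 6x^2; the shutdown threshold is min AVC = €8 (at x = 9).
With P = €104 above the shutdown price, P = MC gives x = 11.
At P = €1 < min AVC = €8, price no longer covers variable cost at any output, so the firm shuts down: x = 0.

Output falls from 11 to 0 (the firm shuts down)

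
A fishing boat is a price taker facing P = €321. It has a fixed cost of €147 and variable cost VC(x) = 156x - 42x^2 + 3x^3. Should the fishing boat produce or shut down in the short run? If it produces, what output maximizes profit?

Produce at x = 11

Variable cost is VC = 156x - 42x^2 + 3x^3, so AVC = VC/x = 156 - 42x + 3x^2 and MC = dTC/dx = 156 - 84x + 9x^2.
AVC hits its minimum where MC = AVC, at x = 7, giving min AVC = 156 - 42·7 + 3·7^2 = €9.
Because €321 ≥ €9, revenue can cover variable cost; the firm operates.
Solving P = MC: -165 - 84x + 9x^2 = 0 ⇒ x = -5/3 or 11. On the upward-sloping branch, x* = 11.
Check: AVC at x = 11 is €57 ≤ P, so revenue covers variable cost.
Profit = P·x − TC = 321·11 − 774 = €2757.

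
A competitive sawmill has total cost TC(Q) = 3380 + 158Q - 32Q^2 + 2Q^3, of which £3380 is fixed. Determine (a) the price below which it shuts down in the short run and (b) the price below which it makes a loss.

Shutdown price = £30; break-even price = £340

Shutdown price = min AVC. AVC = 158 - 32Q + 2Q^2, with vertex at Q = 8 and minimum £30.
ATC = 3380/Q + 158 - 32Q + 2Q^2. Setting dATC/dQ = −3380/Q^2 − 32 + 4Q = 0 gives Q = 13 (since 4·13^3 − 32·13^2 = 3380).
min ATC = 3380/13 + 158 − 32·13 + 2·13^2 = £340. That is the break-even price.
For £30 ≤ P < £340 the firm produces at a loss; below £30 it shuts down.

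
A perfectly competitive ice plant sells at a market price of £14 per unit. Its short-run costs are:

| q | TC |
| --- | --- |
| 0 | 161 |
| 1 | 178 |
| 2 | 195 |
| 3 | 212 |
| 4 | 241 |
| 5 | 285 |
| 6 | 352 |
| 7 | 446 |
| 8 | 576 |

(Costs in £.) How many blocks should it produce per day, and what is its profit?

q = 0 (shut down); profit = -£161

Tabulate TR − TC: q=0: -161; q=1: -164; q=2: -167; q=3: -170; q=4: -185; q=5: -215; q=6: -268; q=7: -348; q=8: -464.
Profit is highest at q = 0. Equivalently, the lowest AVC in the table is 17/1 ≈ £17 at q = 1, and P = £14 falls below it — price never covers variable cost, so the firm shuts down and loses only its fixed cost.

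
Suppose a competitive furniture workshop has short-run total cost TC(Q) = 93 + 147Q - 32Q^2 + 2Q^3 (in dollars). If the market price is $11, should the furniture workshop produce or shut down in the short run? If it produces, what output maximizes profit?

Shut down

From TC, MC = TC'(Q) = 147 - 64Q + 6Q^2 and AVC = VC/Q = 147 - 32Q + 2Q^2.
AVC hits its minimum where MC = AVC, at Q = 8, giving min AVC = 147 - 32·8 + 2·8^2 = $19.
P = $11 lies below min AVC = $19; no output level covers variable cost.
Best response: produce nothing and absorb the $93 fixed cost.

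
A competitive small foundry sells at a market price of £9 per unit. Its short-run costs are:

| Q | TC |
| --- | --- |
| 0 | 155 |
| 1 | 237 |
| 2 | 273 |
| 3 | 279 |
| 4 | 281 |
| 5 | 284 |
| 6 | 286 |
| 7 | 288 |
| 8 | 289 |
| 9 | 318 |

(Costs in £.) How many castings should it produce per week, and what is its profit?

Compute π = P·Q − TC at each output: Q=0: -155; Q=1: -228; Q=2: -255; Q=3: -252; Q=4: -245; Q=5: -239; Q=6: -232; Q=7: -225; Q=8: -217; Q=9: -237.
Profit is highest at Q = 0. Equivalently, the lowest AVC in the table is 134/8 ≈ £16.75 at Q = 8, and P = £9 falls below it — price never covers variable cost, so the firm shuts down and loses only its fixed cost.

Q = 0 (shut down); profit = -£155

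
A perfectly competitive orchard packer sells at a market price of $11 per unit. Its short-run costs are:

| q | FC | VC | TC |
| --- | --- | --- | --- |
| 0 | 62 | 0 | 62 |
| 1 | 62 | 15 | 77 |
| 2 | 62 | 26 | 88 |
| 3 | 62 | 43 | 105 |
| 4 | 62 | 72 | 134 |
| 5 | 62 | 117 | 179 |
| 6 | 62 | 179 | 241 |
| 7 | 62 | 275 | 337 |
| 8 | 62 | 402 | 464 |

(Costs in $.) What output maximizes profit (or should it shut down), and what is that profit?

q = 0 (shut down); profit = -$62

Compute π = P·q − TC at each output: q=0: -62; q=1: -66; q=2: -66; q=3: -72; q=4: -90; q=5: -124; q=6: -175; q=7: -260; q=8: -376.
Profit is highest at q = 0. Equivalently, the lowest AVC in the table is 26/2 ≈ $13 at q = 2, and P = $11 falls below it — price never covers variable cost, so the firm shuts down and loses only its fixed cost.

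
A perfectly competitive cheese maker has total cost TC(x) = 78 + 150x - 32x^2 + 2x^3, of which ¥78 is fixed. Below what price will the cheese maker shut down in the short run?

¥22 per unit

The shutdown price is the minimum of AVC. VC = 150x - 32x^2 + 2x^3, so AVC = 150 - 32x + 2x^2.
At the minimum of AVC, MC = AVC. MC = 150 - 64x + 6x^2; setting MC = AVC gives 4x^2 - 32x = 0, so x = 8. min AVC = 22.
So the shutdown price is ¥22.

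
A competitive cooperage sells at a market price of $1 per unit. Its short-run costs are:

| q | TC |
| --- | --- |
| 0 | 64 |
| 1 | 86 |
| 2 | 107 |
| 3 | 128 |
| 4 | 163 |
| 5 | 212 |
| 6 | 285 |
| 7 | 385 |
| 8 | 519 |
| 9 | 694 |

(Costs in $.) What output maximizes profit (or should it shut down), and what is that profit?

Tabulate TR − TC: q=0: -64; q=1: -85; q=2: -105; q=3: -125; q=4: -159; q=5: -207; q=6: -279; q=7: -378; q=8: -511; q=9: -685.
Profit is highest at q = 0. Equivalently, the lowest AVC in the table is 64/3 ≈ $21.33 at q = 3, and P = $1 falls below it — price never covers variable cost, so the firm shuts down and loses only its fixed cost.

q = 0 (shut down); profit = -$64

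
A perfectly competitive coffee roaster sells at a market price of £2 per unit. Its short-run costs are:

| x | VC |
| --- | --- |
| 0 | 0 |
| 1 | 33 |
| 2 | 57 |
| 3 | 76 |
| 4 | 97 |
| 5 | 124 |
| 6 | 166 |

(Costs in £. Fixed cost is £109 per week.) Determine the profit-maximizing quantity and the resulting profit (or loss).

x = 0 (shut down); profit = -£109

Compute π = P·x − TC at each output: x=0: -109; x=1: -140; x=2: -162; x=3: -179; x=4: -198; x=5: -223; x=6: -263.
Profit is highest at x = 0. Equivalently, the lowest AVC in the table is 97/4 ≈ £24.25 at x = 4, and P = £2 falls below it — price never covers variable cost, so the firm shuts down and loses only its fixed cost.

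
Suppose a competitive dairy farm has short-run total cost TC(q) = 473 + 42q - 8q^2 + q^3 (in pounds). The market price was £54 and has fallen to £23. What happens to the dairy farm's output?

AVC = 42 - 8q + q^2, minimized at q = 4 where min AVC = £26. MC = 42 - 16q + 3q^2.
With P = £54 above the shutdown price, P = MC gives q = 6.
At P = £23 < min AVC = £26, price no longer covers variable cost at any output, so the firm shuts down: q = 0.

Output falls from 6 to 0 (the firm shuts down)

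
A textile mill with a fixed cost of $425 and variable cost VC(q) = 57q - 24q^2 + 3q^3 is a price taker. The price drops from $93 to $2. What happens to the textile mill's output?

MC = 57 - 48q + 9q^2; the shutdown threshold is min AVC = $9 (at q = 4).
At P = $93 ≥ min AVC, set P = MC on the rising branch: q = 6.
At P = $2 < min AVC = $9, price no longer covers variable cost at any output, so the firm shuts down: q = 0.

Output falls from 6 to 0 (the firm shuts down)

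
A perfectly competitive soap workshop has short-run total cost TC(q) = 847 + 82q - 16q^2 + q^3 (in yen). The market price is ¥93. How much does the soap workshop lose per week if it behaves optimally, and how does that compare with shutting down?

Profit = -¥121 at q = 11

AVC = 82 - 16q + q^2; min AVC = ¥18 at q = 8. Since P = ¥93 ≥ min AVC, the firm produces.
With MC = 82 - 32q + 3q^2, P = MC on the upward-sloping part at q* = 11.
TR = 93·11 = 1023. TC = 847 + 297 = 1144. Profit = 1023 − 1144 = -¥121.
By producing, the firm covers all variable cost plus ¥726 of fixed cost; shutting down would lose the full ¥847.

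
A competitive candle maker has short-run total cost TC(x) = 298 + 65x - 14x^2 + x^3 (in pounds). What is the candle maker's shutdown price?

The firm shuts down when price falls below the minimum of average variable cost. AVC = VC/x = 65 - 14x + x^2.
At the minimum of AVC, MC = AVC. MC = 65 - 28x + 3x^2; setting MC = AVC gives 2x^2 - 14x = 0, so x = 7. min AVC = 16.
The firm shuts down for any P below £16.

£16 per unit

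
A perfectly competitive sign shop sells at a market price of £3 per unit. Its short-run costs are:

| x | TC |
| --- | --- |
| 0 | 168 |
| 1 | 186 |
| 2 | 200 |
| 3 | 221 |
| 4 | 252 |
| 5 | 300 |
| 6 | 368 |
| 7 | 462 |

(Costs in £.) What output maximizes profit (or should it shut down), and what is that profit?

Tabulate TR − TC: x=0: -168; x=1: -183; x=2: -194; x=3: -212; x=4: -240; x=5: -285; x=6: -350; x=7: -441.
Profit is highest at x = 0. Equivalently, the lowest AVC in the table is 32/2 ≈ £16 at x = 2, and P = £3 falls below it — price never covers variable cost, so the firm shuts down and loses only its fixed cost.

x = 0 (shut down); profit = -£168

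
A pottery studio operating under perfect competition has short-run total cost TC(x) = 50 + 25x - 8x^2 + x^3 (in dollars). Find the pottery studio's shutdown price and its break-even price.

AVC = 25 - 8x + x^2; minimized at x = 4, giving min AVC = $9. That is the shutdown price.
ATC = 50/x + 25 - 8x + x^2. Setting dATC/dx = −50/x^2 − 8 + 2x = 0 gives x = 5 (since 2·5^3 − 8·5^2 = 50).
min ATC = 50/5 + 25 − 8·5 + 5^2 = $20. That is the break-even price.
Between these two prices the firm operates at a loss; above $20 it earns a profit.

Shutdown price = $9; break-even price = $20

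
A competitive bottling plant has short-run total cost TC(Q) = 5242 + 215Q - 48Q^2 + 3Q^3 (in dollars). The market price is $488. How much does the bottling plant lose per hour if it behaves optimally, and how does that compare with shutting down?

Profit = -$172 at Q = 13

AVC = 215 - 48Q + 3Q^2 has its minimum $23 at Q = 8; price $488 clears that bar, so the firm operates.
MC = 215 - 96Q + 9Q^2. Setting P = MC and taking the root on the rising branch gives Q* = 13.
TR = 488·13 = 6344. TC = 5242 + 1274 = 6516. Profit = 6344 − 6516 = -$172.
Shutting down would mean losing the fixed cost of $5242, so operating at a loss of $172 is better by $5070.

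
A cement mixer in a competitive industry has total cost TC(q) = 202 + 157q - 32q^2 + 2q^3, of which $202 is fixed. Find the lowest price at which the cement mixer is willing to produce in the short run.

The shutdown price is the minimum of AVC. VC = 157q - 32q^2 + 2q^3, so AVC = 157 - 32q + 2q^2.
At the minimum of AVC, MC = AVC. MC = 157 - 64q + 6q^2; setting MC = AVC gives 4q^2 - 32q = 0, so q = 8. min AVC = 29.
For P < $29 the firm produces nothing.

$29 per unit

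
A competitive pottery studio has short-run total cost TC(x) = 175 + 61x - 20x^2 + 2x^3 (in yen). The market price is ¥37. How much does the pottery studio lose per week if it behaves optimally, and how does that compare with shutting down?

AVC = 61 - 20x + 2x^2; min AVC = ¥11 at x = 5. Since P = ¥37 ≥ min AVC, the firm produces.
With MC = 61 - 40x + 6x^2, P = MC on the upward-sloping part at x* = 6.
TR = 37·6 = 222. TC = 175 + 78 = 253. Profit = 222 − 253 = -¥31.
Shutting down would mean losing the fixed cost of ¥175, so operating at a loss of ¥31 is better by ¥144.

Profit = -¥31 at x = 6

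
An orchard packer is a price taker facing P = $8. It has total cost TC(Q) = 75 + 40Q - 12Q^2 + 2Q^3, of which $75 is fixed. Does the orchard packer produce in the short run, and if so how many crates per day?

Shut down

Variable cost is VC = 40Q - 12Q^2 + 2Q^3, so AVC = VC/Q = 40 - 12Q + 2Q^2 and MC = dTC/dQ = 40 - 24Q + 6Q^2.
The AVC parabola has its vertex at Q = 12/4 = 3, where AVC = 40 - 12·3 + 2·3^2 = $22.
Since P = $8 < min AVC = $22, price fails to cover variable cost at any output.
Best response: produce nothing and absorb the $75 fixed cost.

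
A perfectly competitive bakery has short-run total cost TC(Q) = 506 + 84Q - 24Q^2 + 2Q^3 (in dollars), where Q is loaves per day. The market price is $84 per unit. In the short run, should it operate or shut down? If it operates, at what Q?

From TC, MC = TC'(Q) = 84 - 48Q + 6Q^2 and AVC = VC/Q = 84 - 24Q + 2Q^2.
AVC is minimized where dAVC/dQ = -24 + 4Q = 0, at Q = 6; min AVC = 84 - 24·6 + 2·6^2 = $12.
Because $84 ≥ $12, revenue can cover variable cost; the firm operates.
Set P = MC: 84 = 84 - 48Q + 6Q^2 → -48Q + 6Q^2 = 0. The roots are Q = 0 and Q = 8; the profit-maximizing output is on the rising part of MC, so Q* = 8.
Check: AVC at Q = 8 is $20 ≤ P, so revenue covers variable cost.
Profit = P·Q − TC = 84·8 − 666 = $6.

Produce at Q = 8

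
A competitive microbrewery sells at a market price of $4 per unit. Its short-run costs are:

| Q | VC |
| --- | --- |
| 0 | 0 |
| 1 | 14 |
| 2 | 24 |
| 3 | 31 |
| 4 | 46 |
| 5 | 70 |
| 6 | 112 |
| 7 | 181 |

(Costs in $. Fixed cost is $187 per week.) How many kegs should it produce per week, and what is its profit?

Compute π = P·Q − TC at each output: Q=0: -187; Q=1: -197; Q=2: -203; Q=3: -206; Q=4: -217; Q=5: -237; Q=6: -275; Q=7: -340.
Profit is highest at Q = 0. Equivalently, the lowest AVC in the table is 31/3 ≈ $10.33 at Q = 3, and P = $4 falls below it — price never covers variable cost, so the firm shuts down and loses only its fixed cost.

Q = 0 (shut down); profit = -$187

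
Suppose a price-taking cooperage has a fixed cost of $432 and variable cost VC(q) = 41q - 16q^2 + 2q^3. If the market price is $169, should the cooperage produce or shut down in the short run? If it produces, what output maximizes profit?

Produce at q = 8

Variable cost is VC = 41q - 16q^2 + 2q^3, so AVC = VC/q = 41 - 16q + 2q^2 and MC = dTC/dq = 41 - 32q + 6q^2.
The AVC parabola has its vertex at q = 16/4 = 4, where AVC = 41 - 16·4 + 2·4^2 = $9.
Because $169 ≥ $9, revenue can cover variable cost; the firm operates.
Set P = MC: 169 = 41 - 32q + 6q^2 → -128 - 32q + 6q^2 = 0. The roots are q = -8/3 and q = 8; the profit-maximizing output is on the rising part of MC, so q* = 8.
Check: AVC at q = 8 is $41 ≤ P, so revenue covers variable cost.
Profit = P·q − TC = 169·8 − 760 = $592.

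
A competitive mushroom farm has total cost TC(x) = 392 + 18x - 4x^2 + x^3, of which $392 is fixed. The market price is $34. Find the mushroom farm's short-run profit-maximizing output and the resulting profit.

AVC = 18 - 4x + x^2 has its minimum $14 at x = 2; price $34 clears that bar, so the firm operates.
With MC = 18 - 8x + 3x^2, P = MC on the upward-sloping part at x* = 4.
TR = 34·4 = 136. TC = 392 + 72 = 464. Profit = 136 − 464 = -$328.
Shutting down would mean losing the fixed cost of $392, so operating at a loss of $328 is better by $64.

Profit = -$328 at x = 4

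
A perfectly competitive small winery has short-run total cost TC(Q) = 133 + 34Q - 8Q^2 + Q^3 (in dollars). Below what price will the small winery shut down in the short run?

$18 per unit

The shutdown price is the minimum of AVC. VC = 34Q - 8Q^2 + Q^3, so AVC = 34 - 8Q + Q^2.
At the minimum of AVC, MC = AVC. MC = 34 - 16Q + 3Q^2; setting MC = AVC gives 2Q^2 - 8Q = 0, so Q = 4. min AVC = 18.
So the shutdown price is $18.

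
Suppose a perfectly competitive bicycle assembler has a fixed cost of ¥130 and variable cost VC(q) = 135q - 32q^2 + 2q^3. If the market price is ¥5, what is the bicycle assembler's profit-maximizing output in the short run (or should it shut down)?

Shut down

From TC, MC = TC'(q) = 135 - 64q + 6q^2 and AVC = VC/q = 135 - 32q + 2q^2.
AVC hits its minimum where MC = AVC, at q = 8, giving min AVC = 135 - 32·8 + 2·8^2 = ¥7.
With P < min AVC (¥5 < ¥7), every unit sold adds to the loss.
The firm minimizes its loss by shutting down and losing only its fixed cost of ¥130.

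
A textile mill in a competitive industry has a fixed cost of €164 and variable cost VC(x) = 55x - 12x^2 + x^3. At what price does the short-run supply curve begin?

Short-run supply begins at min AVC. From VC = 55x - 12x^2 + x^3, AVC = 55 - 12x + x^2.
dAVC/dx = -12 + 2x = 0 gives x = 6. min AVC = 55 - 12·6 + 6^2 = 19.
So the shutdown price is €19.

€19 per unit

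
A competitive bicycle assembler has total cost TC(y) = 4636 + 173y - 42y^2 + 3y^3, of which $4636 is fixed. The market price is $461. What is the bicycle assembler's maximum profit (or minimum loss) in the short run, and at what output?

Profit = -$316 at y = 12

AVC = 173 - 42y + 3y^2 has its minimum $26 at y = 7; price $461 clears that bar, so the firm operates.
With MC = 173 - 84y + 9y^2, P = MC on the upward-sloping part at y* = 12.
TR = 461·12 = 5532. TC = 4636 + 1212 = 5848. Profit = 5532 − 5848 = -$316.
Shutting down would mean losing the fixed cost of $4636, so operating at a loss of $316 is better by $4320.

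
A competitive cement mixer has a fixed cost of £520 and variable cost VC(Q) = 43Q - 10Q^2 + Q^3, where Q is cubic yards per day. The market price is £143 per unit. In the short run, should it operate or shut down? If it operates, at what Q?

From TC, MC = TC'(Q) = 43 - 20Q + 3Q^2 and AVC = VC/Q = 43 - 10Q + Q^2.
AVC is minimized where dAVC/dQ = -10 + 2Q = 0, at Q = 5; min AVC = 43 - 10·5 + 5^2 = £18.
Because £143 ≥ £18, revenue can cover variable cost; the firm operates.
Solving P = MC: -100 - 20Q + 3Q^2 = 0 ⇒ Q = -10/3 or 10. On the upward-sloping branch, Q* = 10.
Check: AVC at Q = 10 is £43 ≤ P, so revenue covers variable cost.
Profit = P·Q − TC = 143·10 − 950 = £480.

Produce at Q = 10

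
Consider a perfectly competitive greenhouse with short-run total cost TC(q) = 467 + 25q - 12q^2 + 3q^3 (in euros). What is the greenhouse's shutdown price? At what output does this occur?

€13 per unit, at q = 2

Short-run supply begins at min AVC. From VC = 25q - 12q^2 + 3q^3, AVC = 25 - 12q + 3q^2.
dAVC/dq = -12 + 6q = 0 gives q = 2. min AVC = 25 - 12·2 + 3·2^2 = 13.
For P < €13 the firm produces nothing.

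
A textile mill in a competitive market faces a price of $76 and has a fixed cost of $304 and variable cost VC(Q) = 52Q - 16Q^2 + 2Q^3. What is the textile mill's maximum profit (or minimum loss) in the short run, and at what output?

Profit = -$16 at Q = 6

AVC = 52 - 16Q + 2Q^2 has its minimum $20 at Q = 4; price $76 clears that bar, so the firm operates.
MC = 52 - 32Q + 6Q^2. Setting P = MC and taking the root on the rising branch gives Q* = 6.
TR = 76·6 = 456. TC = 304 + 168 = 472. Profit = 456 − 472 = -$16.
Shutting down would mean losing the fixed cost of $304, so operating at a loss of $16 is better by $288.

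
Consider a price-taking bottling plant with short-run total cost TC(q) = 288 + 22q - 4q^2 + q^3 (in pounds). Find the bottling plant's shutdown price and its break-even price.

AVC = 22 - 4q + q^2; minimized at q = 2, giving min AVC = £18. That is the shutdown price.
ATC = 288/q + 22 - 4q + q^2. Setting dATC/dq = −288/q^2 − 4 + 2q = 0 gives q = 6 (since 2·6^3 − 4·6^2 = 288).
min ATC = 288/6 + 22 − 4·6 + 6^2 = £82. That is the break-even price.
Between these two prices the firm operates at a loss; above £82 it earns a profit.

Shutdown price = £18; break-even price = £82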